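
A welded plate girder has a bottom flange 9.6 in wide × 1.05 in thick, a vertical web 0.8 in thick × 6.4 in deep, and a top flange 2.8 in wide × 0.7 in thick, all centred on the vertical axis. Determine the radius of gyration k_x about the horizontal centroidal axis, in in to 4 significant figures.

k_x ≈ 2.737 in

Decompose the section into non-overlapping parts with the origin at the bottom-left of its bounding rectangle.
Bottom plate: 9.6 × 1.05, A = 10.08 in², y = 0.525 in, Ī = 0.9261 in⁴.
Web plate: 0.8 × 6.4, A = 5.12 in², y = 4.25 in, Ī = 17.4763 in⁴.
Top plate: 2.8 × 0.7, A = 1.96 in², y = 7.8 in, Ī = 0.0800333 in⁴.
Centroid: ȳ = ΣA·y / ΣA = 2.46737 in.
Transfer each piece to the horizontal centroidal axis using Ī + A·d² with d = y − 2.46737:
  bottom plate: d = -1.94237 in → contributes +38.9558 in⁴
  web plate: d = 1.78263 in → contributes +33.7465 in⁴
  top plate: d = 5.33263 in → contributes +55.8165 in⁴
Total I = 128.519 in⁴.
Radius of gyration: k = √(I/A) = √(128.519 / 17.16) = 2.73668 in.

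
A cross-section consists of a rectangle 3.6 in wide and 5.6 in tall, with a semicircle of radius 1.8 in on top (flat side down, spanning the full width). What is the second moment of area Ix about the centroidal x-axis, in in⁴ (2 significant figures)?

Ix ≈ 110 in⁴

Split into non-overlapping primitives; take the origin at the lower-left of the bounding box.
Rectangular body: 3.6 × 5.6, A = 20.16 in², y = 2.8 in, Ī = 52.68 in⁴.
Semicircular cap: semicircle r = 1.8, A = 5.089 in², y = 6.364 in, Ī = 1.152 in⁴.
Centroid: ȳ = ΣA·y / ΣA = 3.518 in.
Transfer each piece to the centroidal x-axis using Ī + A·d² with d = y − 3.518:
  rectangular body: d = -0.7184 in → contributes +63.09 in⁴
  semicircular cap: d = 2.846 in → contributes +42.36 in⁴
Total I = 105.5 in⁴.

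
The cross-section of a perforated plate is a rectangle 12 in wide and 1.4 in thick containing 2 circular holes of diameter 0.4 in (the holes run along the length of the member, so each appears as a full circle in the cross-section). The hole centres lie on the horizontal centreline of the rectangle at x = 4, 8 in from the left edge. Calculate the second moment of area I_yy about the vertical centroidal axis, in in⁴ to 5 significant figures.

Split into non-overlapping primitives; take the origin at the lower-left of the bounding box.
Plate: 12 × 1.4, A = 16.8 in², x = 6 in, Ī = 201.6 in⁴.
Hole 1 (subtracted): ⌀0.4, A = 0.1256637 in², x = 4 in, Ī = 0.001256637 in⁴.
Hole 2 (subtracted): ⌀0.4, A = 0.1256637 in², x = 8 in, Ī = 0.001256637 in⁴.
By symmetry the centroid is at mid-width, x̄ = 6 in.
Transfer each piece to the vertical centroidal axis using Ī + A·d² with d = x − 6:
  plate: d = 0 in → contributes +201.6 in⁴
  hole 1: d = -2 in → contributes −0.5039115 in⁴
  hole 2: d = 2 in → contributes −0.5039115 in⁴
Total I = 200.5922 in⁴.

I_yy ≈ 200.59 in⁴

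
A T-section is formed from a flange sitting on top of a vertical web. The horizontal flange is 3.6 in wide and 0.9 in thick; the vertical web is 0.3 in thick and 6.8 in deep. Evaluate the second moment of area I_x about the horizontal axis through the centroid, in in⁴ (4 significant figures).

Decompose the section into non-overlapping parts with the origin at the bottom-left of its bounding rectangle.
Flange: 3.6 × 0.9, A = 3.24 in², y = 7.25 in, Ī = 0.2187 in⁴.
Web: 0.3 × 6.8, A = 2.04 in², y = 3.4 in, Ī = 7.8608 in⁴.
Centroid: ȳ = ΣA·y / ΣA = 5.7625 in.
Transfer each piece to the horizontal axis through the centroid using Ī + A·d² with d = y − 5.7625:
  flange: d = 1.4875 in → contributes +7.38771 in⁴
  web: d = -2.3625 in → contributes +19.2469 in⁴
Total I = 26.6346 in⁴.

I_x ≈ 26.63 in⁴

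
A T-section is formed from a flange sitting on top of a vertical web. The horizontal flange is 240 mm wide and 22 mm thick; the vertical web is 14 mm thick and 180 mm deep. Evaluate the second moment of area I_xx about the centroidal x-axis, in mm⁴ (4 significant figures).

Break the section into simple shapes (no overlaps), measuring from the bottom-left corner of the bounding box.
Flange: 240 × 22, A = 5 280 mm², y = 191 mm, Ī = 212 960 mm⁴.
Web: 14 × 180, A = 2 520 mm², y = 90 mm, Ī = 6 804 000 mm⁴.
Centroid: ȳ = ΣA·y / ΣA = 158.369 mm.
Transfer each piece to the centroidal x-axis using Ī + A·d² with d = y − 158.369:
  flange: d = 32.6308 mm → contributes +5 834 930 mm⁴
  web: d = -68.3692 mm → contributes +18 583 366 mm⁴
Total I = 24 418 297 mm⁴.

I_xx ≈ 2.442 × 10⁷ mm⁴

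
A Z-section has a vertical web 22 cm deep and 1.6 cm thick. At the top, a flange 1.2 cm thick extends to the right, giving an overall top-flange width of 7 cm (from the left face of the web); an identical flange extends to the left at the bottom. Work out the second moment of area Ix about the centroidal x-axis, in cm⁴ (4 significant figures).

Ix ≈ 2823 cm⁴

Split into non-overlapping primitives; take the origin at the lower-left of the bounding box.
Web: 1.6 × 22, A = 35.2 cm², y = 11 cm, Ī = 1419.73 cm⁴.
Top flange (beyond web): 5.4 × 1.2, A = 6.48 cm², y = 21.4 cm, Ī = 0.7776 cm⁴.
Bottom flange (beyond web): 5.4 × 1.2, A = 6.48 cm², y = 0.6 cm, Ī = 0.7776 cm⁴.
Centroid: ȳ = ΣA·y / ΣA = 11 cm.
Transfer each piece to the centroidal x-axis using Ī + A·d² with d = y − 11:
  web: d = 0 cm → contributes +1419.73 cm⁴
  top flange (beyond web): d = 10.4 cm → contributes +701.654 cm⁴
  bottom flange (beyond web): d = -10.4 cm → contributes +701.654 cm⁴
Total I = 2823.04 cm⁴.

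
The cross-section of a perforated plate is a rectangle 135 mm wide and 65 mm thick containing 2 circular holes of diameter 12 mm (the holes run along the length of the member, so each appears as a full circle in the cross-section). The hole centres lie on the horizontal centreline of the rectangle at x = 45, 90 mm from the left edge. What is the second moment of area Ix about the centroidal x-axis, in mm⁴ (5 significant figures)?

Ix ≈ 3.0875 × 10⁶ mm⁴

Split into non-overlapping primitives; take the origin at the lower-left of the bounding box.
Plate: 135 × 65, A = 8 775 mm², y = 32.5 mm, Ī = 3 089 531 mm⁴.
Hole 1 (subtracted): ⌀12, A = 113.0973 mm², y = 32.5 mm, Ī = 1017.876 mm⁴.
Hole 2 (subtracted): ⌀12, A = 113.0973 mm², y = 32.5 mm, Ī = 1017.876 mm⁴.
By symmetry the centroid is at mid-height, ȳ = 32.5 mm.
All pieces are centred on the centroidal x-axis, so I = ΣĪ (holes subtracted) = 3 087 495 mm⁴.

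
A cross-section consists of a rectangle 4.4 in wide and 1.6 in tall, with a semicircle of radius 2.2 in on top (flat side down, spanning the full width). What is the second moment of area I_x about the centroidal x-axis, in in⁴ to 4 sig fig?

Split into non-overlapping primitives; take the origin at the lower-left of the bounding box.
Rectangular body: 4.4 × 1.6, A = 7.04 in², y = 0.8 in, Ī = 1.50187 in⁴.
Semicircular cap: semicircle r = 2.2, A = 7.60265 in², y = 2.53371 in, Ī = 2.57112 in⁴.
Centroid: ȳ = ΣA·y / ΣA = 1.70016 in.
Transfer each piece to the centroidal x-axis using Ī + A·d² with d = y − 1.70016:
  rectangular body: d = -0.900164 in → contributes +7.20634 in⁴
  semicircular cap: d = 0.833545 in → contributes +7.85343 in⁴
Total I = 15.0598 in⁴.

I_x ≈ 15.06 in⁴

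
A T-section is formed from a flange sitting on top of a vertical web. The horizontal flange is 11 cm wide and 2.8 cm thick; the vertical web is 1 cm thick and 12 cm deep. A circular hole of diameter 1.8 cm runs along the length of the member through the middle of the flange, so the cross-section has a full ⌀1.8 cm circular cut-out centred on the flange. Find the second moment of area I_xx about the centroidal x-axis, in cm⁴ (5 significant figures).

Split into non-overlapping primitives; take the origin at the lower-left of the bounding box.
Flange: 11 × 2.8, A = 30.8 cm², y = 13.4 cm, Ī = 20.12267 cm⁴.
Web: 1 × 12, A = 12 cm², y = 6 cm, Ī = 144 cm⁴.
Hole (subtracted): ⌀1.8, A = 2.54469 cm², y = 13.4 cm, Ī = 0.5152997 cm⁴.
Centroid: ȳ = ΣA·y / ΣA = 11.19408 cm.
Transfer each piece to the centroidal x-axis using Ī + A·d² with d = y − 11.19408:
  flange: d = 2.20592 cm → contributes +169.998 cm⁴
  web: d = -5.19408 cm → contributes +467.7416 cm⁴
  hole: d = 2.20592 cm → contributes −12.89797 cm⁴
Total I = 624.8417 cm⁴.

I_xx ≈ 624.84 cm⁴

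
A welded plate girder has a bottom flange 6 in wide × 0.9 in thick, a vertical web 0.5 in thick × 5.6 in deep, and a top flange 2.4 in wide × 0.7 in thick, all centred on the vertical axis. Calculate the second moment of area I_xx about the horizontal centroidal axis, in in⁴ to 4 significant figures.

Decompose the section into non-overlapping parts with the origin at the bottom-left of its bounding rectangle.
Bottom plate: 6 × 0.9, A = 5.4 in², y = 0.45 in, Ī = 0.3645 in⁴.
Web plate: 0.5 × 5.6, A = 2.8 in², y = 3.7 in, Ī = 7.31733 in⁴.
Top plate: 2.4 × 0.7, A = 1.68 in², y = 6.85 in, Ī = 0.0686 in⁴.
Centroid: ȳ = ΣA·y / ΣA = 2.45931 in.
Transfer each piece to the horizontal centroidal axis using Ī + A·d² with d = y − 2.45931:
  bottom plate: d = -2.00931 in → contributes +22.1661 in⁴
  web plate: d = 1.24069 in → contributes +11.6274 in⁴
  top plate: d = 4.39069 in → contributes +32.4559 in⁴
Total I = 66.2494 in⁴.

I_xx ≈ 66.25 in⁴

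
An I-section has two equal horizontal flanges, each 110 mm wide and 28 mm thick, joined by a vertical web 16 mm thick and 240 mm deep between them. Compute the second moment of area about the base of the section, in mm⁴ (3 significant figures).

Split into non-overlapping primitives; take the origin at the lower-left of the bounding box.
Bottom flange: 110 × 28, A = 3 080 mm², y = 14 mm, Ī = 201 227 mm⁴.
Web: 16 × 240, A = 3 840 mm², y = 148 mm, Ī = 18 432 000 mm⁴.
Top flange: 110 × 28, A = 3 080 mm², y = 282 mm, Ī = 201 227 mm⁴.
Transfer each piece to a horizontal axis along the bottom face using Ī + A·d² with d = y − 0:
  bottom flange: d = 14 mm → contributes +804 907 mm⁴
  web: d = 148 mm → contributes +102 543 360 mm⁴
  top flange: d = 282 mm → contributes +245 135 147 mm⁴
Total I = 348 483 413 mm⁴.

I_base ≈ 3.48 × 10⁸ mm⁴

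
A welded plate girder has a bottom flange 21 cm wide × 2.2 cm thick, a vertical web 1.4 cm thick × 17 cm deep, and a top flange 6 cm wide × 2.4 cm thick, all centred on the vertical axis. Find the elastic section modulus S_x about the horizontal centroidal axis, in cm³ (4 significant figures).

S_x ≈ 352.9 cm³

Treat the section as a set of non-overlapping primitives; coordinates are from the bounding-box lower-left.
Bottom plate: 21 × 2.2, A = 46.2 cm², y = 1.1 cm, Ī = 18.634 cm⁴.
Web plate: 1.4 × 17, A = 23.8 cm², y = 10.7 cm, Ī = 573.183 cm⁴.
Top plate: 6 × 2.4, A = 14.4 cm², y = 20.4 cm, Ī = 6.912 cm⁴.
Centroid: ȳ = ΣA·y / ΣA = 7.1 cm.
Transfer each piece to the horizontal centroidal axis using Ī + A·d² with d = y − 7.1:
  bottom plate: d = -6 cm → contributes +1681.83 cm⁴
  web plate: d = 3.6 cm → contributes +881.631 cm⁴
  top plate: d = 13.3 cm → contributes +2554.13 cm⁴
Total I = 5117.59 cm⁴.
Extreme fibre distance c = 14.5 cm; S = I/c = 352.937 cm³.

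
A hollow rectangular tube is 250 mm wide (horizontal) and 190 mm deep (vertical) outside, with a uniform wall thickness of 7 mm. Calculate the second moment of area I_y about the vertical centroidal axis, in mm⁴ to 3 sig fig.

I_y ≈ 5.46 × 10⁷ mm⁴

Break the section into simple shapes (no overlaps), measuring from the bottom-left corner of the bounding box.
Outer rectangle: 250 × 190, A = 47 500 mm², x = 125 mm, Ī = 247 395 833 mm⁴.
Inner void (subtracted): 236 × 176, A = 41 536 mm², x = 125 mm, Ī = 192 782 421 mm⁴.
By symmetry the centroid is at mid-width, x̄ = 125 mm.
All pieces are centred on the vertical centroidal axis, so I = ΣĪ (holes subtracted) = 54 613 412 mm⁴.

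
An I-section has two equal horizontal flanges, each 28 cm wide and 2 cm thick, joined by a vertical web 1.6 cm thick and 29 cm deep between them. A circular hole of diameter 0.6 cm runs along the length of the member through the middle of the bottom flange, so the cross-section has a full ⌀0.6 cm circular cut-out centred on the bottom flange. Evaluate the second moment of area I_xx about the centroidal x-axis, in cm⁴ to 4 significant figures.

I_xx ≈ 3.013 × 10⁴ cm⁴

Treat the section as a set of non-overlapping primitives; coordinates are from the bounding-box lower-left.
Bottom flange: 28 × 2, A = 56 cm², y = 1 cm, Ī = 18.6667 cm⁴.
Web: 1.6 × 29, A = 46.4 cm², y = 16.5 cm, Ī = 3251.87 cm⁴.
Top flange: 28 × 2, A = 56 cm², y = 32 cm, Ī = 18.6667 cm⁴.
Hole (subtracted): ⌀0.6, A = 0.282743 cm², y = 1 cm, Ī = 0.00636173 cm⁴.
Centroid: ȳ = ΣA·y / ΣA = 16.5277 cm.
Transfer each piece to the centroidal x-axis using Ī + A·d² with d = y − 16.5277:
  bottom flange: d = -15.5277 cm → contributes +13520.8 cm⁴
  web: d = -0.0277169 cm → contributes +3251.9 cm⁴
  top flange: d = 15.4723 cm → contributes +13424.6 cm⁴
  hole: d = -15.5277 cm → contributes −68.1786 cm⁴
Total I = 30129.1 cm⁴.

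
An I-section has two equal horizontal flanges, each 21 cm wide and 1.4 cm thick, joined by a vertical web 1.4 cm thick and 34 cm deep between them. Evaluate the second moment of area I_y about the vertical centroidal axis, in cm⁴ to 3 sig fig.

I_y ≈ 2170 cm⁴

Break the section into simple shapes (no overlaps), measuring from the bottom-left corner of the bounding box.
Bottom flange: 21 × 1.4, A = 29.4 cm², x = 10.5 cm, Ī = 1080.5 cm⁴.
Web: 1.4 × 34, A = 47.6 cm², x = 10.5 cm, Ī = 7.7747 cm⁴.
Top flange: 21 × 1.4, A = 29.4 cm², x = 10.5 cm, Ī = 1080.5 cm⁴.
By symmetry the centroid is at mid-width, x̄ = 10.5 cm.
All pieces are centred on the vertical centroidal axis, so I = ΣĪ = 2168.7 cm⁴.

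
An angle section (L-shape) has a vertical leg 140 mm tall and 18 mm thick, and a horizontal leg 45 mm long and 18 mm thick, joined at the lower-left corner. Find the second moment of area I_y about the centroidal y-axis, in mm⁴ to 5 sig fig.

Split into non-overlapping primitives; take the origin at the lower-left of the bounding box.
Vertical leg: 18 × 140, A = 2 520 mm², x = 9 mm, Ī = 68 040 mm⁴.
Horizontal leg (remainder): 27 × 18, A = 486 mm², x = 31.5 mm, Ī = 29524.5 mm⁴.
Centroid: x̄ = ΣA·x / ΣA = 12.63772 mm.
Transfer each piece to the centroidal y-axis using Ī + A·d² with d = x − 12.63772:
  vertical leg: d = -3.637725 mm → contributes +101387.3 mm⁴
  horizontal leg (remainder): d = 18.86228 mm → contributes +202436.2 mm⁴
Total I = 303823.5 mm⁴.

I_y ≈ 3.0382 × 10⁵ mm⁴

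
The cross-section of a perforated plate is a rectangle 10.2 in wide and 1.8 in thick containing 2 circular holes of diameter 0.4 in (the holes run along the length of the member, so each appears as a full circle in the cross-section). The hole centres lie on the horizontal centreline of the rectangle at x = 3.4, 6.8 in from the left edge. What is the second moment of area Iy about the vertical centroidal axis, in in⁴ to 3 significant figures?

Iy ≈ 158 in⁴

Treat the section as a set of non-overlapping primitives; coordinates are from the bounding-box lower-left.
Plate: 10.2 × 1.8, A = 18.36 in², x = 5.1 in, Ī = 159.18 in⁴.
Hole 1 (subtracted): ⌀0.4, A = 0.12566 in², x = 3.4 in, Ī = 0.0012566 in⁴.
Hole 2 (subtracted): ⌀0.4, A = 0.12566 in², x = 6.8 in, Ī = 0.0012566 in⁴.
By symmetry the centroid is at mid-width, x̄ = 5.1 in.
Transfer each piece to the vertical centroidal axis using Ī + A·d² with d = x − 5.1:
  plate: d = 0 in → contributes +159.18 in⁴
  hole 1: d = -1.7 in → contributes −0.36442 in⁴
  hole 2: d = 1.7 in → contributes −0.36442 in⁴
Total I = 158.45 in⁴.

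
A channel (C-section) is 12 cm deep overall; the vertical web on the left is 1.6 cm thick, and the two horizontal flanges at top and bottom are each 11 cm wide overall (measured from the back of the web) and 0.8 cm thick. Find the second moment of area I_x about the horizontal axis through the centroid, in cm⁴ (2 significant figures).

I_x ≈ 700 cm⁴

Split into non-overlapping primitives; take the origin at the lower-left of the bounding box.
Web: 1.6 × 12, A = 19.2 cm², y = 6 cm, Ī = 230.4 cm⁴.
Top flange (beyond web): 9.4 × 0.8, A = 7.52 cm², y = 11.6 cm, Ī = 0.4011 cm⁴.
Bottom flange (beyond web): 9.4 × 0.8, A = 7.52 cm², y = 0.4 cm, Ī = 0.4011 cm⁴.
By symmetry the centroid is at mid-height, ȳ = 6 cm.
Transfer each piece to the horizontal axis through the centroid using Ī + A·d² with d = y − 6:
  web: d = 0 cm → contributes +230.4 cm⁴
  top flange (beyond web): d = 5.6 cm → contributes +236.2 cm⁴
  bottom flange (beyond web): d = -5.6 cm → contributes +236.2 cm⁴
Total I = 702.9 cm⁴.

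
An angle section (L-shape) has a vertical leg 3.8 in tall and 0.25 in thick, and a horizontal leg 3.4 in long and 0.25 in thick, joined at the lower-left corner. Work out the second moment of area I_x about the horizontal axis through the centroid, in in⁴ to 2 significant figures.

Decompose the section into non-overlapping parts with the origin at the bottom-left of its bounding rectangle.
Vertical leg: 0.25 × 3.8, A = 0.95 in², y = 1.9 in, Ī = 1.143 in⁴.
Horizontal leg (remainder): 3.15 × 0.25, A = 0.7875 in², y = 0.125 in, Ī = 0.004102 in⁴.
Centroid: ȳ = ΣA·y / ΣA = 1.096 in.
Transfer each piece to the horizontal axis through the centroid using Ī + A·d² with d = y − 1.096:
  vertical leg: d = 0.8045 in → contributes +1.758 in⁴
  horizontal leg (remainder): d = -0.9705 in → contributes +0.7458 in⁴
Total I = 2.504 in⁴.

I_x ≈ 2.5 in⁴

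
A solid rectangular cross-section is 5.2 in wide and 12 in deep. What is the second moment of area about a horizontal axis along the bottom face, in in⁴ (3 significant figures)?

I_base ≈ 3000 in⁴

The section: 5.2 × 12, A = 62.4 in², y = 6 in, Ī = 748.8 in⁴.
Transfer it to the base of the section using Ī + A·d² with d = y − 0:
  the section: d = 6 in → contributes +2995.2 in⁴
Total I = 2995.2 in⁴.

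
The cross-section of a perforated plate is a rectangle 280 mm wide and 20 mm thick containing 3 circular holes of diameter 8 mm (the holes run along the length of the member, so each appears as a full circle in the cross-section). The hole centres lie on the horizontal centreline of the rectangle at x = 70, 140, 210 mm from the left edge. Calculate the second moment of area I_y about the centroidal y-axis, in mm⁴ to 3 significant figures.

I_y ≈ 3.61 × 10⁷ mm⁴

Break the section into simple shapes (no overlaps), measuring from the bottom-left corner of the bounding box.
Plate: 280 × 20, A = 5 600 mm², x = 140 mm, Ī = 36 586 667 mm⁴.
Hole 1 (subtracted): ⌀8, A = 50.265 mm², x = 70 mm, Ī = 201.06 mm⁴.
Hole 2 (subtracted): ⌀8, A = 50.265 mm², x = 140 mm, Ī = 201.06 mm⁴.
Hole 3 (subtracted): ⌀8, A = 50.265 mm², x = 210 mm, Ī = 201.06 mm⁴.
By symmetry the centroid is at mid-width, x̄ = 140 mm.
Transfer each piece to the centroidal y-axis using Ī + A·d² with d = x − 140:
  plate: d = 0 mm → contributes +36 586 667 mm⁴
  hole 1: d = -70 mm → contributes −246 502 mm⁴
  hole 2: d = 0 mm → contributes −201.06 mm⁴
  hole 3: d = 70 mm → contributes −246 502 mm⁴
Total I = 36 093 462 mm⁴.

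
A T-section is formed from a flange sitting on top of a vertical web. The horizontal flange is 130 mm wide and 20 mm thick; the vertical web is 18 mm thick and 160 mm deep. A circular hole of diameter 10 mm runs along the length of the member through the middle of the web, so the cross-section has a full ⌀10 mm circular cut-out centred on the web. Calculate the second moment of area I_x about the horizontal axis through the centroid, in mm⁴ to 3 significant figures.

Break the section into simple shapes (no overlaps), measuring from the bottom-left corner of the bounding box.
Flange: 130 × 20, A = 2 600 mm², y = 170 mm, Ī = 86 667 mm⁴.
Web: 18 × 160, A = 2 880 mm², y = 80 mm, Ī = 6 144 000 mm⁴.
Hole (subtracted): ⌀10, A = 78.54 mm², y = 80 mm, Ī = 490.87 mm⁴.
Centroid: ȳ = ΣA·y / ΣA = 123.32 mm.
Transfer each piece to the horizontal axis through the centroid using Ī + A·d² with d = y − 123.32:
  flange: d = 46.678 mm → contributes +5 751 732 mm⁴
  web: d = -43.322 mm → contributes +11 549 076 mm⁴
  hole: d = -43.322 mm → contributes −147 891 mm⁴
Total I = 17 152 917 mm⁴.

I_x ≈ 1.72 × 10⁷ mm⁴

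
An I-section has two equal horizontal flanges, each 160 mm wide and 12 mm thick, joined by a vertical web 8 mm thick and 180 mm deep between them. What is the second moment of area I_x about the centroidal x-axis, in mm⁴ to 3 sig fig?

Break the section into simple shapes (no overlaps), measuring from the bottom-left corner of the bounding box.
Bottom flange: 160 × 12, A = 1 920 mm², y = 6 mm, Ī = 23 040 mm⁴.
Web: 8 × 180, A = 1 440 mm², y = 102 mm, Ī = 3 888 000 mm⁴.
Top flange: 160 × 12, A = 1 920 mm², y = 198 mm, Ī = 23 040 mm⁴.
By symmetry the centroid is at mid-height, ȳ = 102 mm.
Transfer each piece to the centroidal x-axis using Ī + A·d² with d = y − 102:
  bottom flange: d = -96 mm → contributes +17 717 760 mm⁴
  web: d = 0 mm → contributes +3 888 000 mm⁴
  top flange: d = 96 mm → contributes +17 717 760 mm⁴
Total I = 39 323 520 mm⁴.

I_x ≈ 3.93 × 10⁷ mm⁴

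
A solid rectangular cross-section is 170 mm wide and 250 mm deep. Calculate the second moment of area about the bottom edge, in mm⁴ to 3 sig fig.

The section: 170 × 250, A = 42 500 mm², y = 125 mm, Ī = 221 354 167 mm⁴.
Transfer it to the base of the section using Ī + A·d² with d = y − 0:
  the section: d = 125 mm → contributes +885 416 667 mm⁴
Total I = 885 416 667 mm⁴.

I_base ≈ 8.85 × 10⁸ mm⁴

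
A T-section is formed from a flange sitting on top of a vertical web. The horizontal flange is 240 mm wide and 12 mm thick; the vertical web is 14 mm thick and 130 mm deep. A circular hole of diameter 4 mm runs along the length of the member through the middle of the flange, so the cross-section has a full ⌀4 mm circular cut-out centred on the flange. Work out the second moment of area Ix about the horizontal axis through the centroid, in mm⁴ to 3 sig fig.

Decompose the section into non-overlapping parts with the origin at the bottom-left of its bounding rectangle.
Flange: 240 × 12, A = 2 880 mm², y = 136 mm, Ī = 34 560 mm⁴.
Web: 14 × 130, A = 1 820 mm², y = 65 mm, Ī = 2 563 167 mm⁴.
Hole (subtracted): ⌀4, A = 12.566 mm², y = 136 mm, Ī = 12.566 mm⁴.
Centroid: ȳ = ΣA·y / ΣA = 108.43 mm.
Transfer each piece to the horizontal axis through the centroid using Ī + A·d² with d = y − 108.43:
  flange: d = 27.567 mm → contributes +2 223 237 mm⁴
  web: d = -43.433 mm → contributes +5 996 410 mm⁴
  hole: d = 27.567 mm → contributes −9562.5 mm⁴
Total I = 8 210 085 mm⁴.

Ix ≈ 8.21 × 10⁶ mm⁴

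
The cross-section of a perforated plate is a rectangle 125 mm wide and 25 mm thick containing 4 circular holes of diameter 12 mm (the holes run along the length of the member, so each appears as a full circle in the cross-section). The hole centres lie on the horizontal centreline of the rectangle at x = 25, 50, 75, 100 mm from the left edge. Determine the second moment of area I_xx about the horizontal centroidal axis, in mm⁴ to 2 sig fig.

Decompose the section into non-overlapping parts with the origin at the bottom-left of its bounding rectangle.
Plate: 125 × 25, A = 3 125 mm², y = 12.5 mm, Ī = 162 760 mm⁴.
Hole 1 (subtracted): ⌀12, A = 113.1 mm², y = 12.5 mm, Ī = 1 018 mm⁴.
Hole 2 (subtracted): ⌀12, A = 113.1 mm², y = 12.5 mm, Ī = 1 018 mm⁴.
Hole 3 (subtracted): ⌀12, A = 113.1 mm², y = 12.5 mm, Ī = 1 018 mm⁴.
Hole 4 (subtracted): ⌀12, A = 113.1 mm², y = 12.5 mm, Ī = 1 018 mm⁴.
By symmetry the centroid is at mid-height, ȳ = 12.5 mm.
All pieces are centred on the horizontal centroidal axis, so I = ΣĪ (holes subtracted) = 158 689 mm⁴.

I_xx ≈ 1.6 × 10⁵ mm⁴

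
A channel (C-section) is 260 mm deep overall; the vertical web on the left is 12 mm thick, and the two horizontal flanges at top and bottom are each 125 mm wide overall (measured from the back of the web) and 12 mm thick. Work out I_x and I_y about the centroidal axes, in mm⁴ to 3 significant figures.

Treat the section as a set of non-overlapping primitives; coordinates are from the bounding-box lower-left.
Web: 12 × 260, A = 3 120 mm², y = 130 mm, Ī = 17 576 000 mm⁴.
Top flange (beyond web): 113 × 12, A = 1 356 mm², y = 254 mm, Ī = 16 272 mm⁴.
Bottom flange (beyond web): 113 × 12, A = 1 356 mm², y = 6 mm, Ī = 16 272 mm⁴.
By symmetry the centroid is at mid-height, ȳ = 130 mm.
Transfer each piece to the centroidal x-axis using Ī + A·d² with d = y − 130:
  web: d = 0 mm → contributes +17 576 000 mm⁴
  top flange (beyond web): d = 124 mm → contributes +20 866 128 mm⁴
  bottom flange (beyond web): d = -124 mm → contributes +20 866 128 mm⁴
Total I = 59 308 256 mm⁴.
For the y-axis: x̄ = 35.064 mm.
Repeating about the centroidal y-axis gives I_y = 8 590 672 mm⁴.

I_x ≈ 5.93 × 10⁷ mm⁴, I_y ≈ 8.59 × 10⁶ mm⁴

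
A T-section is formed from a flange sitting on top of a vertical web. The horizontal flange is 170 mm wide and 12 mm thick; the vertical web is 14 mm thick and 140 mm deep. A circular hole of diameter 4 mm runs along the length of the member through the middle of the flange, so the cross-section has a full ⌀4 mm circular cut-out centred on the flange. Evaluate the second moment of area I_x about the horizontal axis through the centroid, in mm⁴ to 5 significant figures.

Decompose the section into non-overlapping parts with the origin at the bottom-left of its bounding rectangle.
Flange: 170 × 12, A = 2 040 mm², y = 146 mm, Ī = 24 480 mm⁴.
Web: 14 × 140, A = 1 960 mm², y = 70 mm, Ī = 3 201 333 mm⁴.
Hole (subtracted): ⌀4, A = 12.56637 mm², y = 146 mm, Ī = 12.56637 mm⁴.
Centroid: ȳ = ΣA·y / ΣA = 108.6426 mm.
Transfer each piece to the horizontal axis through the centroid using Ī + A·d² with d = y − 108.6426:
  flange: d = 37.35736 mm → contributes +2 871 448 mm⁴
  web: d = -38.64264 mm → contributes +6 128 110 mm⁴
  hole: d = 37.35736 mm → contributes −17549.85 mm⁴
Total I = 8 982 008 mm⁴.

I_x ≈ 8.9820 × 10⁶ mm⁴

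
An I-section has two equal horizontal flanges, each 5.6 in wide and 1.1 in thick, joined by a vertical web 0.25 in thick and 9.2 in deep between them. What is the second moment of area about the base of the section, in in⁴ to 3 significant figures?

I_base ≈ 819 in⁴

Break the section into simple shapes (no overlaps), measuring from the bottom-left corner of the bounding box.
Bottom flange: 5.6 × 1.1, A = 6.16 in², y = 0.55 in, Ī = 0.62113 in⁴.
Web: 0.25 × 9.2, A = 2.3 in², y = 5.7 in, Ī = 16.223 in⁴.
Top flange: 5.6 × 1.1, A = 6.16 in², y = 10.85 in, Ī = 0.62113 in⁴.
Transfer each piece to the bottom edge using Ī + A·d² with d = y − 0:
  bottom flange: d = 0.55 in → contributes +2.4845 in⁴
  web: d = 5.7 in → contributes +90.95 in⁴
  top flange: d = 10.85 in → contributes +725.79 in⁴
Total I = 819.23 in⁴.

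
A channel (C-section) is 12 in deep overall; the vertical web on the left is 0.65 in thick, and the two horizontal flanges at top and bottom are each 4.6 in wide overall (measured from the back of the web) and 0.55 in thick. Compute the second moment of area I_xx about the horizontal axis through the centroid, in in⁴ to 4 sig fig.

Decompose the section into non-overlapping parts with the origin at the bottom-left of its bounding rectangle.
Web: 0.65 × 12, A = 7.8 in², y = 6 in, Ī = 93.6 in⁴.
Top flange (beyond web): 3.95 × 0.55, A = 2.1725 in², y = 11.725 in, Ī = 0.0547651 in⁴.
Bottom flange (beyond web): 3.95 × 0.55, A = 2.1725 in², y = 0.275 in, Ī = 0.0547651 in⁴.
By symmetry the centroid is at mid-height, ȳ = 6 in.
Transfer each piece to the horizontal axis through the centroid using Ī + A·d² with d = y − 6:
  web: d = 0 in → contributes +93.6 in⁴
  top flange (beyond web): d = 5.725 in → contributes +71.2598 in⁴
  bottom flange (beyond web): d = -5.725 in → contributes +71.2598 in⁴
Total I = 236.12 in⁴.

I_xx ≈ 236.1 in⁴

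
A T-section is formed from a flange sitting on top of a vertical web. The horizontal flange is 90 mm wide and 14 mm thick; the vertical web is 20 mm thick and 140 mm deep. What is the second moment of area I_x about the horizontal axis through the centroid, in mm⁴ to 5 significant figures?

Decompose the section into non-overlapping parts with the origin at the bottom-left of its bounding rectangle.
Flange: 90 × 14, A = 1 260 mm², y = 147 mm, Ī = 20 580 mm⁴.
Web: 20 × 140, A = 2 800 mm², y = 70 mm, Ī = 4 573 333 mm⁴.
Centroid: ȳ = ΣA·y / ΣA = 93.89655 mm.
Transfer each piece to the horizontal axis through the centroid using Ī + A·d² with d = y − 93.89655:
  flange: d = 53.10345 mm → contributes +3 573 750 mm⁴
  web: d = -23.89655 mm → contributes +6 172 260 mm⁴
Total I = 9 746 010 mm⁴.

I_x ≈ 9.7460 × 10⁶ mm⁴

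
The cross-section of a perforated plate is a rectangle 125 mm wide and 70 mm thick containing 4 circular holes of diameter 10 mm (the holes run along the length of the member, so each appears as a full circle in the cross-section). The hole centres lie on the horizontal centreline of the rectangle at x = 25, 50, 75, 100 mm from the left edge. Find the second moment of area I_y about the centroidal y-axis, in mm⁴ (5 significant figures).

I_y ≈ 1.1146 × 10⁷ mm⁴

Break the section into simple shapes (no overlaps), measuring from the bottom-left corner of the bounding box.
Plate: 125 × 70, A = 8 750 mm², x = 62.5 mm, Ī = 11 393 229 mm⁴.
Hole 1 (subtracted): ⌀10, A = 78.53982 mm², x = 25 mm, Ī = 490.8739 mm⁴.
Hole 2 (subtracted): ⌀10, A = 78.53982 mm², x = 50 mm, Ī = 490.8739 mm⁴.
Hole 3 (subtracted): ⌀10, A = 78.53982 mm², x = 75 mm, Ī = 490.8739 mm⁴.
Hole 4 (subtracted): ⌀10, A = 78.53982 mm², x = 100 mm, Ī = 490.8739 mm⁴.
By symmetry the centroid is at mid-width, x̄ = 62.5 mm.
Transfer each piece to the centroidal y-axis using Ī + A·d² with d = x − 62.5:
  plate: d = 0 mm → contributes +11 393 229 mm⁴
  hole 1: d = -37.5 mm → contributes −110937.5 mm⁴
  hole 2: d = -12.5 mm → contributes −12762.72 mm⁴
  hole 3: d = 12.5 mm → contributes −12762.72 mm⁴
  hole 4: d = 37.5 mm → contributes −110937.5 mm⁴
Total I = 11 145 829 mm⁴.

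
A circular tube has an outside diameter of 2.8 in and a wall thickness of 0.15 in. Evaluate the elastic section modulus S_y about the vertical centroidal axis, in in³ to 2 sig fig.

Break the section into simple shapes (no overlaps), measuring from the bottom-left corner of the bounding box.
Outer circle: ⌀2.8, A = 6.158 in², x = 1.4 in, Ī = 3.017 in⁴.
Bore (subtracted): ⌀2.5, A = 4.909 in², x = 1.4 in, Ī = 1.917 in⁴.
By symmetry the centroid is at mid-width, x̄ = 1.4 in.
All pieces are centred on the vertical centroidal axis, so I = ΣĪ (holes subtracted) = 1.1 in⁴.
Extreme fibre distance c = 1.4 in; S = I/c = 0.7855 in³.

S_y ≈ 0.79 in³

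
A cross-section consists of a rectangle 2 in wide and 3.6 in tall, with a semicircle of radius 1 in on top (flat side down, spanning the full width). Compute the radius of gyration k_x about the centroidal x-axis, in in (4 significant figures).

k_x ≈ 1.275 in

Decompose the section into non-overlapping parts with the origin at the bottom-left of its bounding rectangle.
Rectangular body: 2 × 3.6, A = 7.2 in², y = 1.8 in, Ī = 7.776 in⁴.
Semicircular cap: semicircle r = 1, A = 1.5708 in², y = 4.02441 in, Ī = 0.109757 in⁴.
Centroid: ȳ = ΣA·y / ΣA = 2.19838 in.
Transfer each piece to the centroidal x-axis using Ī + A·d² with d = y − 2.19838:
  rectangular body: d = -0.398379 in → contributes +8.91868 in⁴
  semicircular cap: d = 1.82603 in → contributes +5.34742 in⁴
Total I = 14.2661 in⁴.
Radius of gyration: k = √(I/A) = √(14.2661 / 8.7708) = 1.27536 in.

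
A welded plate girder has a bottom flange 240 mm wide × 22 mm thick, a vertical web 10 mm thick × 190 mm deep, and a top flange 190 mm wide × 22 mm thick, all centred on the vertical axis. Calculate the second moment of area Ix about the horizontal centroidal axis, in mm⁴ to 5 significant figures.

Ix ≈ 1.1119 × 10⁸ mm⁴

Split into non-overlapping primitives; take the origin at the lower-left of the bounding box.
Bottom plate: 240 × 22, A = 5 280 mm², y = 11 mm, Ī = 212 960 mm⁴.
Web plate: 10 × 190, A = 1 900 mm², y = 117 mm, Ī = 5 715 833 mm⁴.
Top plate: 190 × 22, A = 4 180 mm², y = 223 mm, Ī = 168593.3 mm⁴.
Centroid: ȳ = ΣA·y / ΣA = 106.7359 mm.
Transfer each piece to the horizontal centroidal axis using Ī + A·d² with d = y − 106.7359:
  bottom plate: d = -95.73592 mm → contributes +48 606 090 mm⁴
  web plate: d = 10.26408 mm → contributes +5 916 001 mm⁴
  top plate: d = 116.2641 mm → contributes +56 671 063 mm⁴
Total I = 111 193 154 mm⁴.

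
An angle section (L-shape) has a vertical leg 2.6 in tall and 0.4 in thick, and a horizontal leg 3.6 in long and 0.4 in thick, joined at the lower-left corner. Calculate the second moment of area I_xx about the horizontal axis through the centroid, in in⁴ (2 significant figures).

I_xx ≈ 1.3 in⁴

Treat the section as a set of non-overlapping primitives; coordinates are from the bounding-box lower-left.
Vertical leg: 0.4 × 2.6, A = 1.04 in², y = 1.3 in, Ī = 0.5859 in⁴.
Horizontal leg (remainder): 3.2 × 0.4, A = 1.28 in², y = 0.2 in, Ī = 0.01707 in⁴.
Centroid: ȳ = ΣA·y / ΣA = 0.6931 in.
Transfer each piece to the horizontal axis through the centroid using Ī + A·d² with d = y − 0.6931:
  vertical leg: d = 0.6069 in → contributes +0.9689 in⁴
  horizontal leg (remainder): d = -0.4931 in → contributes +0.3283 in⁴
Total I = 1.297 in⁴.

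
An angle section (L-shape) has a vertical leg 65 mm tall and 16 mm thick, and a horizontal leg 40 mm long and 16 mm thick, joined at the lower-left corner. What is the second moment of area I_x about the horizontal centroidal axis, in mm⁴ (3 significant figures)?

Decompose the section into non-overlapping parts with the origin at the bottom-left of its bounding rectangle.
Vertical leg: 16 × 65, A = 1 040 mm², y = 32.5 mm, Ī = 366 167 mm⁴.
Horizontal leg (remainder): 24 × 16, A = 384 mm², y = 8 mm, Ī = 8 192 mm⁴.
Centroid: ȳ = ΣA·y / ΣA = 25.893 mm.
Transfer each piece to the horizontal centroidal axis using Ī + A·d² with d = y − 25.893:
  vertical leg: d = 6.6067 mm → contributes +411 562 mm⁴
  horizontal leg (remainder): d = -17.893 mm → contributes +131 137 mm⁴
Total I = 542 698 mm⁴.

I_x ≈ 5.43 × 10⁵ mm⁴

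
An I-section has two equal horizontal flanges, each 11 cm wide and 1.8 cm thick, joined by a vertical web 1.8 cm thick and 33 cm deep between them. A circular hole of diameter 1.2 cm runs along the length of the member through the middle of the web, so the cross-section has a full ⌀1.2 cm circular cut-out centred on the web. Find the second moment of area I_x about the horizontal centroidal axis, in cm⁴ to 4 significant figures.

I_x ≈ 1.739 × 10⁴ cm⁴

Treat the section as a set of non-overlapping primitives; coordinates are from the bounding-box lower-left.
Bottom flange: 11 × 1.8, A = 19.8 cm², y = 0.9 cm, Ī = 5.346 cm⁴.
Web: 1.8 × 33, A = 59.4 cm², y = 18.3 cm, Ī = 5390.55 cm⁴.
Top flange: 11 × 1.8, A = 19.8 cm², y = 35.7 cm, Ī = 5.346 cm⁴.
Hole (subtracted): ⌀1.2, A = 1.13097 cm², y = 18.3 cm, Ī = 0.101788 cm⁴.
By symmetry the centroid is at mid-height, ȳ = 18.3 cm.
Transfer each piece to the horizontal centroidal axis using Ī + A·d² with d = y − 18.3:
  bottom flange: d = -17.4 cm → contributes +5999.99 cm⁴
  web: d = 0 cm → contributes +5390.55 cm⁴
  top flange: d = 17.4 cm → contributes +5999.99 cm⁴
  hole: d = 0 cm → contributes −0.101788 cm⁴
Total I = 17390.4 cm⁴.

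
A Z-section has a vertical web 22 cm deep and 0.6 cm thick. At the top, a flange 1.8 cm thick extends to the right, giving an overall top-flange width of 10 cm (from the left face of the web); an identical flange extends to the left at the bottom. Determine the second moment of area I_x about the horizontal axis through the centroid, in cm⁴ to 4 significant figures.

I_x ≈ 3994 cm⁴

Break the section into simple shapes (no overlaps), measuring from the bottom-left corner of the bounding box.
Web: 0.6 × 22, A = 13.2 cm², y = 11 cm, Ī = 532.4 cm⁴.
Top flange (beyond web): 9.4 × 1.8, A = 16.92 cm², y = 21.1 cm, Ī = 4.5684 cm⁴.
Bottom flange (beyond web): 9.4 × 1.8, A = 16.92 cm², y = 0.9 cm, Ī = 4.5684 cm⁴.
Centroid: ȳ = ΣA·y / ΣA = 11 cm.
Transfer each piece to the horizontal axis through the centroid using Ī + A·d² with d = y − 11:
  web: d = 0 cm → contributes +532.4 cm⁴
  top flange (beyond web): d = 10.1 cm → contributes +1730.58 cm⁴
  bottom flange (beyond web): d = -10.1 cm → contributes +1730.58 cm⁴
Total I = 3993.56 cm⁴.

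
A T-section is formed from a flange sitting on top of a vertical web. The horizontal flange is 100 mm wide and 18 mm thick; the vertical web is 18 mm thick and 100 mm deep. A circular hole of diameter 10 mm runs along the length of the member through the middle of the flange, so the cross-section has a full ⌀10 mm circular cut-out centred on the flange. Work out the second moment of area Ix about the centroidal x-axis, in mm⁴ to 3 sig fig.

Ix ≈ 4.61 × 10⁶ mm⁴

Break the section into simple shapes (no overlaps), measuring from the bottom-left corner of the bounding box.
Flange: 100 × 18, A = 1 800 mm², y = 109 mm, Ī = 48 600 mm⁴.
Web: 18 × 100, A = 1 800 mm², y = 50 mm, Ī = 1 500 000 mm⁴.
Hole (subtracted): ⌀10, A = 78.54 mm², y = 109 mm, Ī = 490.87 mm⁴.
Centroid: ȳ = ΣA·y / ΣA = 78.842 mm.
Transfer each piece to the centroidal x-axis using Ī + A·d² with d = y − 78.842:
  flange: d = 30.158 mm → contributes +1 685 703 mm⁴
  web: d = -28.842 mm → contributes +2 997 356 mm⁴
  hole: d = 30.158 mm → contributes −71 923 mm⁴
Total I = 4 611 135 mm⁴.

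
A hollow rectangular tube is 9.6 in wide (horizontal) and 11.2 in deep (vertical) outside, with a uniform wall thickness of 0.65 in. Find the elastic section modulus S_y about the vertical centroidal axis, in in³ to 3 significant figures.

S_y ≈ 73.8 in³

Split into non-overlapping primitives; take the origin at the lower-left of the bounding box.
Outer rectangle: 9.6 × 11.2, A = 107.52 in², x = 4.8 in, Ī = 825.75 in⁴.
Inner void (subtracted): 8.3 × 9.9, A = 82.17 in², x = 4.8 in, Ī = 471.72 in⁴.
By symmetry the centroid is at mid-width, x̄ = 4.8 in.
All pieces are centred on the vertical centroidal axis, so I = ΣĪ (holes subtracted) = 354.03 in⁴.
Extreme fibre distance c = 4.8 in; S = I/c = 73.756 in³.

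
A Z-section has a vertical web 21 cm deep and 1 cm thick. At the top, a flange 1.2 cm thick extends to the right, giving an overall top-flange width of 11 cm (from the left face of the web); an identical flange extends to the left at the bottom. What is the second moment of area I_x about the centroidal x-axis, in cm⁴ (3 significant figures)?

I_x ≈ 3130 cm⁴

Treat the section as a set of non-overlapping primitives; coordinates are from the bounding-box lower-left.
Web: 1 × 21, A = 21 cm², y = 10.5 cm, Ī = 771.75 cm⁴.
Top flange (beyond web): 10 × 1.2, A = 12 cm², y = 20.4 cm, Ī = 1.44 cm⁴.
Bottom flange (beyond web): 10 × 1.2, A = 12 cm², y = 0.6 cm, Ī = 1.44 cm⁴.
Centroid: ȳ = ΣA·y / ΣA = 10.5 cm.
Transfer each piece to the centroidal x-axis using Ī + A·d² with d = y − 10.5:
  web: d = 0 cm → contributes +771.75 cm⁴
  top flange (beyond web): d = 9.9 cm → contributes +1177.6 cm⁴
  bottom flange (beyond web): d = -9.9 cm → contributes +1177.6 cm⁴
Total I = 3126.9 cm⁴.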